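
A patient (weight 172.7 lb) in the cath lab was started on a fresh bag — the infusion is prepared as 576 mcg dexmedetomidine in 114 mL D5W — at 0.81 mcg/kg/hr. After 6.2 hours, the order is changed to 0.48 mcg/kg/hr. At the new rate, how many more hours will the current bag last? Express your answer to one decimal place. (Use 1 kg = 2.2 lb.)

Initial rate:
Weight = 172.7 lb ÷ 2.2 lb/kg = 78.5 kg
Dose = 0.81 mcg/kg/hr × 78.5 kg = 63.585 mcg/hr
Concentration = 576 mcg ÷ 114 mL = 5.052632 mcg/mL
Rate = 63.585 mcg/hr ÷ 5.052632 mcg/mL = 12.58453 mL/hr
Volume infused so far = 12.58453 mL/hr × 6.2 hr = 78.02409 mL
Volume remaining = 114 − 78.02409 = 35.97591 mL
New rate:
Dose = 0.48 mcg/kg/hr × 78.5 kg = 37.68 mcg/hr
Rate = 37.68 mcg/hr ÷ 5.052632 mcg/mL = 7.4575 mL/hr
Time remaining = 35.97591 mL ÷ 7.4575 mL/hr = 4.824124 hr

4.8 hours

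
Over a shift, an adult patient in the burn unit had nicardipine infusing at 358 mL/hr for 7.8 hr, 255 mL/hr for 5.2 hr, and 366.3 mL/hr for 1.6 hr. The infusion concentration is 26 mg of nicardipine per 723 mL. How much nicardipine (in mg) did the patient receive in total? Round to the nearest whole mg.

Concentration = 26 mg ÷ 723 mL = 0.03596127 mg/mL
Stage 1: 358 mL/hr × 7.8 hr = 2792.4 mL → 2792.4 mL × 0.03596127 mg/mL = 100.4183 mg
Stage 2: 255 mL/hr × 5.2 hr = 1326 mL → 1326 mL × 0.03596127 mg/mL = 47.68465 mg
Stage 3: 366.3 mL/hr × 1.6 hr = 586.08 mL → 586.08 mL × 0.03596127 mg/mL = 21.07618 mg
Total = 100.4183 + 47.68465 + 21.07618 = 169.1791 mg

169 mg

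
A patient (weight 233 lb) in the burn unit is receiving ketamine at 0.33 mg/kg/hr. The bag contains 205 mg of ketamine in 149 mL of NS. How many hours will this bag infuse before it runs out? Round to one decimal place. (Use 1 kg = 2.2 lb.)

Weight = 233 lb ÷ 2.2 lb/kg = 105.9091 kg
Dose = 0.33 mg/kg/hr × 105.9091 kg = 34.95 mg/hr
Concentration = 205 mg ÷ 149 mL = 1.375839 mg/mL
Rate = 34.95 mg/hr ÷ 1.375839 mg/mL = 25.40268 mL/hr
Duration = 149 mL ÷ 25.40268 mL/hr = 5.865522 hr

5.9 hours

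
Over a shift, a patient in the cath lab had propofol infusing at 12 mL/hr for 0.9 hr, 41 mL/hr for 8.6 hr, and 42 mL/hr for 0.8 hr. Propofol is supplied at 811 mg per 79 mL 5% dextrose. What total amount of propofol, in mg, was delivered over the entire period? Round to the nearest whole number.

Concentration = 811 mg ÷ 79 mL = 10.26582 mg/mL
Stage 1: 12 mL/hr × 0.9 hr = 10.8 mL → 10.8 mL × 10.26582 mg/mL = 110.8709 mg
Stage 2: 41 mL/hr × 8.6 hr = 352.6 mL → 352.6 mL × 10.26582 mg/mL = 3619.729 mg
Stage 3: 42 mL/hr × 0.8 hr = 33.6 mL → 33.6 mL × 10.26582 mg/mL = 344.9316 mg
Total = 110.8709 + 3619.729 + 344.9316 = 4075.532 mg

4076 mg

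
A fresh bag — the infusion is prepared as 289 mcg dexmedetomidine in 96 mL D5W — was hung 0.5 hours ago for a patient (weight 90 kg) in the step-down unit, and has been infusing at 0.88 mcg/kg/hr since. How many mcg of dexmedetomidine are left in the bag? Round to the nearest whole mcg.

249 mcg

Dose = 0.88 mcg/kg/hr × 90 kg = 79.2 mcg/hr
Concentration = 289 mcg ÷ 96 mL = 3.010417 mcg/mL
Rate = 79.2 mcg/hr ÷ 3.010417 mcg/mL = 26.30865 mL/hr
Volume infused = 26.30865 mL/hr × 0.5 hr = 13.15433 mL
Volume remaining = 96 − 13.15433 = 82.84567 mL
Drug remaining = 82.84567 mL × 3.010417 mcg/mL = 249.4 mcg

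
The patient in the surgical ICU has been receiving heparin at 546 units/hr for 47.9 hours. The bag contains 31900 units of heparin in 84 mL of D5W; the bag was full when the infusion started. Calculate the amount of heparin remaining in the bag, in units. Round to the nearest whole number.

Concentration = 31900 units ÷ 84 mL = 379.7619 units/mL
Rate = 546 units/hr ÷ 379.7619 units/mL = 1.437743 mL/hr
Volume infused = 1.437743 mL/hr × 47.9 hr = 68.86789 mL
Volume remaining = 84 − 68.86789 = 15.13211 mL
Drug remaining = 15.13211 mL × 379.7619 units/mL = 5746.6 units

5747 units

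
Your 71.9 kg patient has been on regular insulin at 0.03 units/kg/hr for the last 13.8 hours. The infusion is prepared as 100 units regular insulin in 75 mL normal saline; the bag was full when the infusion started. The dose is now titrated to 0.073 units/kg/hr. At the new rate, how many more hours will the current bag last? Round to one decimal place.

Initial rate:
Dose = 0.03 units/kg/hr × 71.9 kg = 2.157 units/hr
Concentration = 100 units ÷ 75 mL = 1.333333 units/mL
Rate = 2.157 units/hr ÷ 1.333333 units/mL = 1.61775 mL/hr
Volume infused so far = 1.61775 mL/hr × 13.8 hr = 22.32495 mL
Volume remaining = 75 − 22.32495 = 52.67505 mL
New rate:
Dose = 0.073 units/kg/hr × 71.9 kg = 5.2487 units/hr
Rate = 5.2487 units/hr ÷ 1.333333 units/mL = 3.936525 mL/hr
Time remaining = 52.67505 mL ÷ 3.936525 mL/hr = 13.3811 hr

13.4 hours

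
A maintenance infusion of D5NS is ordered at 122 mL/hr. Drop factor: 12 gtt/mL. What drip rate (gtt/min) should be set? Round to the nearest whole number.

24 gtt/min

122 mL/hr ÷ 60 min/hr = 2.033333 mL/min
2.033333 mL/min × 12 gtt/mL = 24.4 gtt/min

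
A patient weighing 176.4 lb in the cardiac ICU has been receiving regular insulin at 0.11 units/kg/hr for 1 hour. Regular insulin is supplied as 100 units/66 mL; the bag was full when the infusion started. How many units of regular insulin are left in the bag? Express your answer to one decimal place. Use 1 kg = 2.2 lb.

Weight = 176.4 lb ÷ 2.2 lb/kg = 80.18182 kg
Dose = 0.11 units/kg/hr × 80.18182 kg = 8.82 units/hr
Concentration = 100 units ÷ 66 mL = 1.515152 units/mL
Rate = 8.82 units/hr ÷ 1.515152 units/mL = 5.8212 mL/hr
Volume infused = 5.8212 mL/hr × 1 hr = 5.8212 mL
Volume remaining = 66 − 5.8212 = 60.1788 mL
Drug remaining = 60.1788 mL × 1.515152 units/mL = 91.18 units

91.2 units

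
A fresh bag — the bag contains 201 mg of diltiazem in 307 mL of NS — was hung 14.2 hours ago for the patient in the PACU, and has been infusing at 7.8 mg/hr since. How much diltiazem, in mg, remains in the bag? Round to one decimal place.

Concentration = 201 mg ÷ 307 mL = 0.6547231 mg/mL
Rate = 7.8 mg/hr ÷ 0.6547231 mg/mL = 11.91343 mL/hr
Volume infused = 11.91343 mL/hr × 14.2 hr = 169.1707 mL
Volume remaining = 307 − 169.1707 = 137.8293 mL
Drug remaining = 137.8293 mL × 0.6547231 mg/mL = 90.24 mg

90.2 mg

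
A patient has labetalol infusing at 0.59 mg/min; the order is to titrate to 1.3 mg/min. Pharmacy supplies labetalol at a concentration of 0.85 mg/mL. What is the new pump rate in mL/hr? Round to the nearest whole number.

1.3 mg/min × 60 min/hr = 78 mg/hr
Rate = 78 mg/hr ÷ 0.85 mg/mL = 91.76471 mL/hr

92 mL/hr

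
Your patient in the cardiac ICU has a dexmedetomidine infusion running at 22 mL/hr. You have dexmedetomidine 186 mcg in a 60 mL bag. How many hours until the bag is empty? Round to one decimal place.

2.7 hours

Duration = 60 mL ÷ 22 mL/hr = 2.727273 hr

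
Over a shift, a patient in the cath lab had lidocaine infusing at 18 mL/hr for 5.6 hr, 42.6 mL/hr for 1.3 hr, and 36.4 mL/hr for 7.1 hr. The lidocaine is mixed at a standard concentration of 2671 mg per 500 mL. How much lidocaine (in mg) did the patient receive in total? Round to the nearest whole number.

2215 mg

Concentration = 2671 mg ÷ 500 mL = 5.342 mg/mL
Stage 1: 18 mL/hr × 5.6 hr = 100.8 mL → 100.8 mL × 5.342 mg/mL = 538.4736 mg
Stage 2: 42.6 mL/hr × 1.3 hr = 55.38 mL → 55.38 mL × 5.342 mg/mL = 295.84 mg
Stage 3: 36.4 mL/hr × 7.1 hr = 258.44 mL → 258.44 mL × 5.342 mg/mL = 1380.586 mg
Total = 538.4736 + 295.84 + 1380.586 = 2214.9 mg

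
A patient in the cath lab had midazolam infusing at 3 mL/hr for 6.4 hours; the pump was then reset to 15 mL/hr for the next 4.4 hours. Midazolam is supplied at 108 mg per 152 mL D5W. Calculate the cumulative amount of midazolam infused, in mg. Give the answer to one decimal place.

Concentration = 108 mg ÷ 152 mL = 0.7105263 mg/mL
Stage 1: 3 mL/hr × 6.4 hr = 19.2 mL → 19.2 mL × 0.7105263 mg/mL = 13.64211 mg
Stage 2: 15 mL/hr × 4.4 hr = 66 mL → 66 mL × 0.7105263 mg/mL = 46.89474 mg
Total = 13.64211 + 46.89474 = 60.53684 mg

60.5 mg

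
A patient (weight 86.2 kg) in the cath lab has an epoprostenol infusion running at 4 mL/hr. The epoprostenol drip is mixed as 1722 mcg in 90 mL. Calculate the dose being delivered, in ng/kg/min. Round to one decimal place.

Concentration = 1722 mcg ÷ 90 mL = 19.13333 mcg/mL = 19133.33 ng/mL
Drug rate = 4 mL/hr × 19133.33 ng/mL = 76533.33 ng/hr
76533.33 ng/hr ÷ 60 min/hr = 1275.556 ng/min
1275.556 ng/min ÷ 86.2 kg = 14.79763 ng/kg/min

14.8 ng/kg/min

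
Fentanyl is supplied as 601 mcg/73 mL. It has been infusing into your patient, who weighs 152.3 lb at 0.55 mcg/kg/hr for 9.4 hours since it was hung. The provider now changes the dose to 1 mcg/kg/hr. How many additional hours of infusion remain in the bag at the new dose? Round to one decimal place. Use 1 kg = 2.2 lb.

3.5 hours

Initial rate:
Weight = 152.3 lb ÷ 2.2 lb/kg = 69.22727 kg
Dose = 0.55 mcg/kg/hr × 69.22727 kg = 38.075 mcg/hr
Concentration = 601 mcg ÷ 73 mL = 8.232877 mcg/mL
Rate = 38.075 mcg/hr ÷ 8.232877 mcg/mL = 4.62475 mL/hr
Volume infused so far = 4.62475 mL/hr × 9.4 hr = 43.47265 mL
Volume remaining = 73 − 43.47265 = 29.52735 mL
New rate:
Dose = 1 mcg/kg/hr × 69.22727 kg = 69.22727 mcg/hr
Rate = 69.22727 mcg/hr ÷ 8.232877 mcg/mL = 8.408637 mL/hr
Time remaining = 29.52735 mL ÷ 8.408637 mL/hr = 3.51155 hr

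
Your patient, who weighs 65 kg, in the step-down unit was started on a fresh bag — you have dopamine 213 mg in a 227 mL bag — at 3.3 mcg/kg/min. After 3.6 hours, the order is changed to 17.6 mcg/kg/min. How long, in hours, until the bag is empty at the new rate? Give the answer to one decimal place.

Initial rate:
Dose = 3.3 mcg/kg/min × 65 kg = 214.5 mcg/min
214.5 mcg/min × 60 min/hr = 12870 mcg/hr
Concentration = 213 mg ÷ 227 mL = 0.938326 mg/mL = 938.326 mcg/mL
Rate = 12870 mcg/hr ÷ 938.326 mcg/mL = 13.71592 mL/hr
Volume infused so far = 13.71592 mL/hr × 3.6 hr = 49.3773 mL
Volume remaining = 227 − 49.3773 = 177.6227 mL
New rate:
Dose = 17.6 mcg/kg/min × 65 kg = 1144 mcg/min
1144 mcg/min × 60 min/hr = 68640 mcg/hr
Rate = 68640 mcg/hr ÷ 938.326 mcg/mL = 73.15155 mL/hr
Time remaining = 177.6227 mL ÷ 73.15155 mL/hr = 2.428147 hr

2.4 hours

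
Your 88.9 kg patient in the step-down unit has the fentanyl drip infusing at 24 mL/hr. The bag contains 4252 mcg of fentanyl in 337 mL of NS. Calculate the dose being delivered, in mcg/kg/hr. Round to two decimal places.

Concentration = 4252 mcg ÷ 337 mL = 12.61721 mcg/mL
Drug rate = 24 mL/hr × 12.61721 mcg/mL = 302.8131 mcg/hr
302.8131 mcg/hr ÷ 88.9 kg = 3.406221 mcg/kg/hr

3.41 mcg/kg/hr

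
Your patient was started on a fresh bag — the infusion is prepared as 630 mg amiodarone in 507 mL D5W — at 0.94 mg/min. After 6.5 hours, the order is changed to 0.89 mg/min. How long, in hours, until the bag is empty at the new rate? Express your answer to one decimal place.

Initial rate:
0.94 mg/min × 60 min/hr = 56.4 mg/hr
Concentration = 630 mg ÷ 507 mL = 1.242604 mg/mL
Rate = 56.4 mg/hr ÷ 1.242604 mg/mL = 45.38857 mL/hr
Volume infused so far = 45.38857 mL/hr × 6.5 hr = 295.0257 mL
Volume remaining = 507 − 295.0257 = 211.9743 mL
New rate:
0.89 mg/min × 60 min/hr = 53.4 mg/hr
Rate = 53.4 mg/hr ÷ 1.242604 mg/mL = 42.97429 mL/hr
Time remaining = 211.9743 mL ÷ 42.97429 mL/hr = 4.932584 hr

4.9 hours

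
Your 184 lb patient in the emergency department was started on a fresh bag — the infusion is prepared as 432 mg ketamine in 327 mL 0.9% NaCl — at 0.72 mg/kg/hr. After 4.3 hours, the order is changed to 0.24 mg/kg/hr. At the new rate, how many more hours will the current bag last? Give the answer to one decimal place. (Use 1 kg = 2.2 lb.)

Initial rate:
Weight = 184 lb ÷ 2.2 lb/kg = 83.63636 kg
Dose = 0.72 mg/kg/hr × 83.63636 kg = 60.21818 mg/hr
Concentration = 432 mg ÷ 327 mL = 1.321101 mg/mL
Rate = 60.21818 mg/hr ÷ 1.321101 mg/mL = 45.58182 mL/hr
Volume infused so far = 45.58182 mL/hr × 4.3 hr = 196.0018 mL
Volume remaining = 327 − 196.0018 = 130.9982 mL
New rate:
Dose = 0.24 mg/kg/hr × 83.63636 kg = 20.07273 mg/hr
Rate = 20.07273 mg/hr ÷ 1.321101 mg/mL = 15.19394 mL/hr
Time remaining = 130.9982 mL ÷ 15.19394 mL/hr = 8.621739 hr

8.6 hours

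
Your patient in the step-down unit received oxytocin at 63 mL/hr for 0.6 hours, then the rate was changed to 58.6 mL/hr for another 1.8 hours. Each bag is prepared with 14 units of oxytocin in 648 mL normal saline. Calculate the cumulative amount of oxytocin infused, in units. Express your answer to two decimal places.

Concentration = 14 units ÷ 648 mL = 0.02160494 units/mL
Stage 1: 63 mL/hr × 0.6 hr = 37.8 mL → 37.8 mL × 0.02160494 units/mL = 0.8166667 units
Stage 2: 58.6 mL/hr × 1.8 hr = 105.48 mL → 105.48 mL × 0.02160494 units/mL = 2.278889 units
Total = 0.8166667 + 2.278889 = 3.095556 units

3.10 units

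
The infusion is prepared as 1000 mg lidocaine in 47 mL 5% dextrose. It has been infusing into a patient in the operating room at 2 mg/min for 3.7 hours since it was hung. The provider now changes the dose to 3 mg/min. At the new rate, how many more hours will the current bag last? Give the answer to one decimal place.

3.1 hours

Initial rate:
2 mg/min × 60 min/hr = 120 mg/hr
Concentration = 1000 mg ÷ 47 mL = 21.2766 mg/mL
Rate = 120 mg/hr ÷ 21.2766 mg/mL = 5.64 mL/hr
Volume infused so far = 5.64 mL/hr × 3.7 hr = 20.868 mL
Volume remaining = 47 − 20.868 = 26.132 mL
New rate:
3 mg/min × 60 min/hr = 180 mg/hr
Rate = 180 mg/hr ÷ 21.2766 mg/mL = 8.46 mL/hr
Time remaining = 26.132 mL ÷ 8.46 mL/hr = 3.088889 hr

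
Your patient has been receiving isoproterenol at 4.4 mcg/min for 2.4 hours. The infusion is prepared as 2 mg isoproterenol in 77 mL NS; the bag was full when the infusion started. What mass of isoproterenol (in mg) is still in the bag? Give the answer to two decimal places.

1.37 mg

4.4 mcg/min × 60 min/hr = 264 mcg/hr
Concentration = 2 mg ÷ 77 mL = 0.02597403 mg/mL = 25.97403 mcg/mL
Rate = 264 mcg/hr ÷ 25.97403 mcg/mL = 10.164 mL/hr
Volume infused = 10.164 mL/hr × 2.4 hr = 24.3936 mL
Volume remaining = 77 − 24.3936 = 52.6064 mL
Drug remaining = 52.6064 mL × 25.97403 mcg/mL = 1366.4 mcg = 1.3664 mg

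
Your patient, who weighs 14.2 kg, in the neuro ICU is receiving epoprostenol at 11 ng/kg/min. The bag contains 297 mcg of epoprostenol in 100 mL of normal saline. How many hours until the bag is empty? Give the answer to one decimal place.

31.7 hours

Dose = 11 ng/kg/min × 14.2 kg = 156.2 ng/min
156.2 ng/min × 60 min/hr = 9372 ng/hr
Concentration = 297 mcg ÷ 100 mL = 2.97 mcg/mL = 2970 ng/mL
Rate = 9372 ng/hr ÷ 2970 ng/mL = 3.155556 mL/hr
Duration = 100 mL ÷ 3.155556 mL/hr = 31.69014 hr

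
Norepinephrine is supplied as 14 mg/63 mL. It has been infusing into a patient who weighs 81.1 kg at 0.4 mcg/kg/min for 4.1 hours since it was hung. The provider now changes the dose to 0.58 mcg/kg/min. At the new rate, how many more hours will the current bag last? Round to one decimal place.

Initial rate:
Dose = 0.4 mcg/kg/min × 81.1 kg = 32.44 mcg/min
32.44 mcg/min × 60 min/hr = 1946.4 mcg/hr
Concentration = 14 mg ÷ 63 mL = 0.2222222 mg/mL = 222.2222 mcg/mL
Rate = 1946.4 mcg/hr ÷ 222.2222 mcg/mL = 8.7588 mL/hr
Volume infused so far = 8.7588 mL/hr × 4.1 hr = 35.91108 mL
Volume remaining = 63 − 35.91108 = 27.08892 mL
New rate:
Dose = 0.58 mcg/kg/min × 81.1 kg = 47.038 mcg/min
47.038 mcg/min × 60 min/hr = 2822.28 mcg/hr
Rate = 2822.28 mcg/hr ÷ 222.2222 mcg/mL = 12.70026 mL/hr
Time remaining = 27.08892 mL ÷ 12.70026 mL/hr = 2.132942 hr

2.1 hours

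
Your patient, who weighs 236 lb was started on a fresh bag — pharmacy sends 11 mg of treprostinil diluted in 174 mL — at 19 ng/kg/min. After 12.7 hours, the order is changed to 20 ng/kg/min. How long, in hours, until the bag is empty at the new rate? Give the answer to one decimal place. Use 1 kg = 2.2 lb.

Initial rate:
Weight = 236 lb ÷ 2.2 lb/kg = 107.2727 kg
Dose = 19 ng/kg/min × 107.2727 kg = 2038.182 ng/min
2038.182 ng/min × 60 min/hr = 122290.9 ng/hr
Concentration = 11 mg ÷ 174 mL = 0.06321839 mg/mL = 63218.39 ng/mL
Rate = 122290.9 ng/hr ÷ 63218.39 ng/mL = 1.93442 mL/hr
Volume infused so far = 1.93442 mL/hr × 12.7 hr = 24.56713 mL
Volume remaining = 174 − 24.56713 = 149.4329 mL
New rate:
Dose = 20 ng/kg/min × 107.2727 kg = 2145.455 ng/min
2145.455 ng/min × 60 min/hr = 128727.3 ng/hr
Rate = 128727.3 ng/hr ÷ 63218.39 ng/mL = 2.036231 mL/hr
Time remaining = 149.4329 mL ÷ 2.036231 mL/hr = 73.38698 hr

73.4 hours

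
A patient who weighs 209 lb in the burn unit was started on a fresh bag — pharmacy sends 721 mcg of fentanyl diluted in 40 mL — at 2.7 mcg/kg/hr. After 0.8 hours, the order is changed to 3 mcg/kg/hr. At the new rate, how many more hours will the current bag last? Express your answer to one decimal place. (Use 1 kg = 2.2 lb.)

1.8 hours

Initial rate:
Weight = 209 lb ÷ 2.2 lb/kg = 95 kg
Dose = 2.7 mcg/kg/hr × 95 kg = 256.5 mcg/hr
Concentration = 721 mcg ÷ 40 mL = 18.025 mcg/mL
Rate = 256.5 mcg/hr ÷ 18.025 mcg/mL = 14.23024 mL/hr
Volume infused so far = 14.23024 mL/hr × 0.8 hr = 11.38419 mL
Volume remaining = 40 − 11.38419 = 28.61581 mL
New rate:
Dose = 3 mcg/kg/hr × 95 kg = 285 mcg/hr
Rate = 285 mcg/hr ÷ 18.025 mcg/mL = 15.81137 mL/hr
Time remaining = 28.61581 mL ÷ 15.81137 mL/hr = 1.809825 hr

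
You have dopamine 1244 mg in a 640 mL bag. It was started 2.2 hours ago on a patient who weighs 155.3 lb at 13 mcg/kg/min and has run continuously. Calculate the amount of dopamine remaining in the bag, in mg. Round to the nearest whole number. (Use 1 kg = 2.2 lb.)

Weight = 155.3 lb ÷ 2.2 lb/kg = 70.59091 kg
Dose = 13 mcg/kg/min × 70.59091 kg = 917.6818 mcg/min
917.6818 mcg/min × 60 min/hr = 55060.91 mcg/hr
Concentration = 1244 mg ÷ 640 mL = 1.94375 mg/mL = 1943.75 mcg/mL
Rate = 55060.91 mcg/hr ÷ 1943.75 mcg/mL = 28.32716 mL/hr
Volume infused = 28.32716 mL/hr × 2.2 hr = 62.31974 mL
Volume remaining = 640 − 62.31974 = 577.6803 mL
Drug remaining = 577.6803 mL × 1943.75 mcg/mL = 1122866 mcg = 1122.866 mg

1123 mg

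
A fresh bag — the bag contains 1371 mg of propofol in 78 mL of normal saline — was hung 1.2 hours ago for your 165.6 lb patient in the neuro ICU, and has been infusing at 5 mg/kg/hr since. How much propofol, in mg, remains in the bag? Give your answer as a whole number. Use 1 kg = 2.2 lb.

919 mg

Weight = 165.6 lb ÷ 2.2 lb/kg = 75.27273 kg
Dose = 5 mg/kg/hr × 75.27273 kg = 376.3636 mg/hr
Concentration = 1371 mg ÷ 78 mL = 17.57692 mg/mL
Rate = 376.3636 mg/hr ÷ 17.57692 mg/mL = 21.41237 mL/hr
Volume infused = 21.41237 mL/hr × 1.2 hr = 25.69485 mL
Volume remaining = 78 − 25.69485 = 52.30515 mL
Drug remaining = 52.30515 mL × 17.57692 mg/mL = 919.3636 mg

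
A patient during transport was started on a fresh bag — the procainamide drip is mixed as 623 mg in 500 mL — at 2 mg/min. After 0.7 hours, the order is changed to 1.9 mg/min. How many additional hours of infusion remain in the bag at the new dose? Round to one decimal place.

4.7 hours

Initial rate:
2 mg/min × 60 min/hr = 120 mg/hr
Concentration = 623 mg ÷ 500 mL = 1.246 mg/mL
Rate = 120 mg/hr ÷ 1.246 mg/mL = 96.30819 mL/hr
Volume infused so far = 96.30819 mL/hr × 0.7 hr = 67.41573 mL
Volume remaining = 500 − 67.41573 = 432.5843 mL
New rate:
1.9 mg/min × 60 min/hr = 114 mg/hr
Rate = 114 mg/hr ÷ 1.246 mg/mL = 91.49278 mL/hr
Time remaining = 432.5843 mL ÷ 91.49278 mL/hr = 4.72807 hr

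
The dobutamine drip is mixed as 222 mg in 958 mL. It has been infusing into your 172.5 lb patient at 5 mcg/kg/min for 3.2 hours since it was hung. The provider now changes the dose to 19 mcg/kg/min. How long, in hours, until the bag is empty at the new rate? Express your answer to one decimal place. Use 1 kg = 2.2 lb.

1.6 hours

Initial rate:
Weight = 172.5 lb ÷ 2.2 lb/kg = 78.40909 kg
Dose = 5 mcg/kg/min × 78.40909 kg = 392.0455 mcg/min
392.0455 mcg/min × 60 min/hr = 23522.73 mcg/hr
Concentration = 222 mg ÷ 958 mL = 0.2317328 mg/mL = 231.7328 mcg/mL
Rate = 23522.73 mcg/hr ÷ 231.7328 mcg/mL = 101.508 mL/hr
Volume infused so far = 101.508 mL/hr × 3.2 hr = 324.8256 mL
Volume remaining = 958 − 324.8256 = 633.1744 mL
New rate:
Dose = 19 mcg/kg/min × 78.40909 kg = 1489.773 mcg/min
1489.773 mcg/min × 60 min/hr = 89386.36 mcg/hr
Rate = 89386.36 mcg/hr ÷ 231.7328 mcg/mL = 385.7303 mL/hr
Time remaining = 633.1744 mL ÷ 385.7303 mL/hr = 1.641495 hr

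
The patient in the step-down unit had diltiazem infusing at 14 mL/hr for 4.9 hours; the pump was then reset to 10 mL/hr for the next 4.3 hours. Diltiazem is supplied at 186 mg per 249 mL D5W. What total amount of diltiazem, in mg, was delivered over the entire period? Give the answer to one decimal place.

83.4 mg

Concentration = 186 mg ÷ 249 mL = 0.746988 mg/mL
Stage 1: 14 mL/hr × 4.9 hr = 68.6 mL → 68.6 mL × 0.746988 mg/mL = 51.24337 mg
Stage 2: 10 mL/hr × 4.3 hr = 43 mL → 43 mL × 0.746988 mg/mL = 32.12048 mg
Total = 51.24337 + 32.12048 = 83.36386 mg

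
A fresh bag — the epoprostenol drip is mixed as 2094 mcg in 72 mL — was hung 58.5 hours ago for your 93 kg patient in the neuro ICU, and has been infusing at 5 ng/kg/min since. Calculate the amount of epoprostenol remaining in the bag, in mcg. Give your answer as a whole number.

Dose = 5 ng/kg/min × 93 kg = 465 ng/min
465 ng/min × 60 min/hr = 27900 ng/hr
Concentration = 2094 mcg ÷ 72 mL = 29.08333 mcg/mL = 29083.33 ng/mL
Rate = 27900 ng/hr ÷ 29083.33 ng/mL = 0.9593123 mL/hr
Volume infused = 0.9593123 mL/hr × 58.5 hr = 56.11977 mL
Volume remaining = 72 − 56.11977 = 15.88023 mL
Drug remaining = 15.88023 mL × 29083.33 ng/mL = 461850 ng = 461.85 mcg

462 mcg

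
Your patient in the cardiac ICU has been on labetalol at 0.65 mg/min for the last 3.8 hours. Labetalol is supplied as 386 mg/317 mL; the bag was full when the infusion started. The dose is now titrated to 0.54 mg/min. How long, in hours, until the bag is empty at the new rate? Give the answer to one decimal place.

7.3 hours

Initial rate:
0.65 mg/min × 60 min/hr = 39 mg/hr
Concentration = 386 mg ÷ 317 mL = 1.217666 mg/mL
Rate = 39 mg/hr ÷ 1.217666 mg/mL = 32.0285 mL/hr
Volume infused so far = 32.0285 mL/hr × 3.8 hr = 121.7083 mL
Volume remaining = 317 − 121.7083 = 195.2917 mL
New rate:
0.54 mg/min × 60 min/hr = 32.4 mg/hr
Rate = 32.4 mg/hr ÷ 1.217666 mg/mL = 26.60829 mL/hr
Time remaining = 195.2917 mL ÷ 26.60829 mL/hr = 7.339506 hr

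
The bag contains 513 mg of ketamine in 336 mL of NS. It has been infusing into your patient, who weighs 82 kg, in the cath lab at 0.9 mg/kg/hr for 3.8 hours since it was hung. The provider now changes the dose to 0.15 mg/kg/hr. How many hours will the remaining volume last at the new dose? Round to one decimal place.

Initial rate:
Dose = 0.9 mg/kg/hr × 82 kg = 73.8 mg/hr
Concentration = 513 mg ÷ 336 mL = 1.526786 mg/mL
Rate = 73.8 mg/hr ÷ 1.526786 mg/mL = 48.33684 mL/hr
Volume infused so far = 48.33684 mL/hr × 3.8 hr = 183.68 mL
Volume remaining = 336 − 183.68 = 152.32 mL
New rate:
Dose = 0.15 mg/kg/hr × 82 kg = 12.3 mg/hr
Rate = 12.3 mg/hr ÷ 1.526786 mg/mL = 8.05614 mL/hr
Time remaining = 152.32 mL ÷ 8.05614 mL/hr = 18.90732 hr

18.9 hours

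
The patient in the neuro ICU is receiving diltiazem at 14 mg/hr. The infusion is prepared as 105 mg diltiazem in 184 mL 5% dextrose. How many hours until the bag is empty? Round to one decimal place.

Concentration = 105 mg ÷ 184 mL = 0.5706522 mg/mL
Rate = 14 mg/hr ÷ 0.5706522 mg/mL = 24.53333 mL/hr
Duration = 184 mL ÷ 24.53333 mL/hr = 7.5 hr

7.5 hours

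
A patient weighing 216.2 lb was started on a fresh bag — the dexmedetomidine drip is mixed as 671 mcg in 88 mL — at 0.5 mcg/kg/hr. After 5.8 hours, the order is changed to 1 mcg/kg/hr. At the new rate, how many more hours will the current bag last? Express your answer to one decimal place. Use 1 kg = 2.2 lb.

Initial rate:
Weight = 216.2 lb ÷ 2.2 lb/kg = 98.27273 kg
Dose = 0.5 mcg/kg/hr × 98.27273 kg = 49.13636 mcg/hr
Concentration = 671 mcg ÷ 88 mL = 7.625 mcg/mL
Rate = 49.13636 mcg/hr ÷ 7.625 mcg/mL = 6.444113 mL/hr
Volume infused so far = 6.444113 mL/hr × 5.8 hr = 37.37586 mL
Volume remaining = 88 − 37.37586 = 50.62414 mL
New rate:
Dose = 1 mcg/kg/hr × 98.27273 kg = 98.27273 mcg/hr
Rate = 98.27273 mcg/hr ÷ 7.625 mcg/mL = 12.88823 mL/hr
Time remaining = 50.62414 mL ÷ 12.88823 mL/hr = 3.927937 hr

3.9 hours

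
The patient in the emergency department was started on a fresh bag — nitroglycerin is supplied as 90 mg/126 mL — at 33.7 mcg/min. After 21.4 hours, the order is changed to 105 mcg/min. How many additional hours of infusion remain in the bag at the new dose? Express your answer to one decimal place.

Initial rate:
33.7 mcg/min × 60 min/hr = 2022 mcg/hr
Concentration = 90 mg ÷ 126 mL = 0.7142857 mg/mL = 714.2857 mcg/mL
Rate = 2022 mcg/hr ÷ 714.2857 mcg/mL = 2.8308 mL/hr
Volume infused so far = 2.8308 mL/hr × 21.4 hr = 60.57912 mL
Volume remaining = 126 − 60.57912 = 65.42088 mL
New rate:
105 mcg/min × 60 min/hr = 6300 mcg/hr
Rate = 6300 mcg/hr ÷ 714.2857 mcg/mL = 8.82 mL/hr
Time remaining = 65.42088 mL ÷ 8.82 mL/hr = 7.417333 hr

7.4 hours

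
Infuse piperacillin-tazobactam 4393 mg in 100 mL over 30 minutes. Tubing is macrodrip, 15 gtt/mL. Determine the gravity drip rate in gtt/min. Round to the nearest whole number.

50 gtt/min

100 mL ÷ (30 min) = 3.333333 mL/min
3.333333 mL/min × 15 gtt/mL = 50 gtt/min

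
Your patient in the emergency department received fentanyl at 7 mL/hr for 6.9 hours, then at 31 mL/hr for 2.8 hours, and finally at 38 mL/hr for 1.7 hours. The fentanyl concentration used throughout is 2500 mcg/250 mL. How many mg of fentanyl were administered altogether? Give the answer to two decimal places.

2.00 mg

Concentration = 2500 mcg ÷ 250 mL = 10 mcg/mL
Stage 1: 7 mL/hr × 6.9 hr = 48.3 mL → 48.3 mL × 10 mcg/mL = 483 mcg
Stage 2: 31 mL/hr × 2.8 hr = 86.8 mL → 86.8 mL × 10 mcg/mL = 868 mcg
Stage 3: 38 mL/hr × 1.7 hr = 64.6 mL → 64.6 mL × 10 mcg/mL = 646 mcg
Total = 483 + 868 + 646 = 1997 mcg = 1.997 mg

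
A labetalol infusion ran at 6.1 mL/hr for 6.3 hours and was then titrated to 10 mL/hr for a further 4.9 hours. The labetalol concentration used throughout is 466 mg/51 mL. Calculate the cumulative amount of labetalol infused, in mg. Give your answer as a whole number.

Concentration = 466 mg ÷ 51 mL = 9.137255 mg/mL
Stage 1: 6.1 mL/hr × 6.3 hr = 38.43 mL → 38.43 mL × 9.137255 mg/mL = 351.1447 mg
Stage 2: 10 mL/hr × 4.9 hr = 49 mL → 49 mL × 9.137255 mg/mL = 447.7255 mg
Total = 351.1447 + 447.7255 = 798.8702 mg

799 mg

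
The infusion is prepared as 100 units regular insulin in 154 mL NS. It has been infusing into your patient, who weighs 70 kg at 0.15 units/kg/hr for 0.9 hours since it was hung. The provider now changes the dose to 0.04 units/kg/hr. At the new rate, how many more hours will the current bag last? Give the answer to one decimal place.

32.3 hours

Initial rate:
Dose = 0.15 units/kg/hr × 70 kg = 10.5 units/hr
Concentration = 100 units ÷ 154 mL = 0.6493506 units/mL
Rate = 10.5 units/hr ÷ 0.6493506 units/mL = 16.17 mL/hr
Volume infused so far = 16.17 mL/hr × 0.9 hr = 14.553 mL
Volume remaining = 154 − 14.553 = 139.447 mL
New rate:
Dose = 0.04 units/kg/hr × 70 kg = 2.8 units/hr
Rate = 2.8 units/hr ÷ 0.6493506 units/mL = 4.312 mL/hr
Time remaining = 139.447 mL ÷ 4.312 mL/hr = 32.33929 hr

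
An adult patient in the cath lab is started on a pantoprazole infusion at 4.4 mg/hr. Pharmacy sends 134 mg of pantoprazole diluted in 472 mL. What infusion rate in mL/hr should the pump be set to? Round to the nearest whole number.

Concentration = 134 mg ÷ 472 mL = 0.2838983 mg/mL
Rate = 4.4 mg/hr ÷ 0.2838983 mg/mL = 15.49851 mL/hr

15 mL/hr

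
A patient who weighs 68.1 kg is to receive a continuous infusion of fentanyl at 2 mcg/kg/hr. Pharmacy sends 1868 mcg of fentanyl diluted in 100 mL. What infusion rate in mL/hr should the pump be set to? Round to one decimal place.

7.3 mL/hr

Dose = 2 mcg/kg/hr × 68.1 kg = 136.2 mcg/hr
Concentration = 1868 mcg ÷ 100 mL = 18.68 mcg/mL
Rate = 136.2 mcg/hr ÷ 18.68 mcg/mL = 7.291221 mL/hr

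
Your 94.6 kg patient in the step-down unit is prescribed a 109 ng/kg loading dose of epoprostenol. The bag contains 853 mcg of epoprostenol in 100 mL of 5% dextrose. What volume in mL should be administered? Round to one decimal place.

1.2 mL

Dose = 109 ng/kg × 94.6 kg = 10311.4 ng
Concentration = 853 mcg ÷ 100 mL = 8.53 mcg/mL = 8530 ng/mL
Volume = 10311.4 ng ÷ 8530 ng/mL = 1.208839 mL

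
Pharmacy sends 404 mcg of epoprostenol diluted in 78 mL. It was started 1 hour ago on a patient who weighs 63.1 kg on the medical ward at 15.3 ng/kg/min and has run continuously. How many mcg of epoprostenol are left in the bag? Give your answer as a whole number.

346 mcg

Dose = 15.3 ng/kg/min × 63.1 kg = 965.43 ng/min
965.43 ng/min × 60 min/hr = 57925.8 ng/hr
Concentration = 404 mcg ÷ 78 mL = 5.179487 mcg/mL = 5179.487 ng/mL
Rate = 57925.8 ng/hr ÷ 5179.487 ng/mL = 11.18369 mL/hr
Volume infused = 11.18369 mL/hr × 1 hr = 11.18369 mL
Volume remaining = 78 − 11.18369 = 66.81631 mL
Drug remaining = 66.81631 mL × 5179.487 ng/mL = 346074.2 ng = 346.0742 mcg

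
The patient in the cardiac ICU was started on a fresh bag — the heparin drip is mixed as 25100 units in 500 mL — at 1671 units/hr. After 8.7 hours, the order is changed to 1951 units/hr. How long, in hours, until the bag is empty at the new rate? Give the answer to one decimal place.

Initial rate:
Concentration = 25100 units ÷ 500 mL = 50.2 units/mL
Rate = 1671 units/hr ÷ 50.2 units/mL = 33.28685 mL/hr
Volume infused so far = 33.28685 mL/hr × 8.7 hr = 289.5956 mL
Volume remaining = 500 − 289.5956 = 210.4044 mL
New rate:
Rate = 1951 units/hr ÷ 50.2 units/mL = 38.86454 mL/hr
Time remaining = 210.4044 mL ÷ 38.86454 mL/hr = 5.413788 hr

5.4 hours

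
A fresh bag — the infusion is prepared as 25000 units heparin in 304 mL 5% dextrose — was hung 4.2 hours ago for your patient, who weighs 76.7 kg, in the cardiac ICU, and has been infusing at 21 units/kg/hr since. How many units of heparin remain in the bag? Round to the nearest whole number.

Dose = 21 units/kg/hr × 76.7 kg = 1610.7 units/hr
Concentration = 25000 units ÷ 304 mL = 82.23684 units/mL
Rate = 1610.7 units/hr ÷ 82.23684 units/mL = 19.58611 mL/hr
Volume infused = 19.58611 mL/hr × 4.2 hr = 82.26167 mL
Volume remaining = 304 − 82.26167 = 221.7383 mL
Drug remaining = 221.7383 mL × 82.23684 units/mL = 18235.06 units

18235 units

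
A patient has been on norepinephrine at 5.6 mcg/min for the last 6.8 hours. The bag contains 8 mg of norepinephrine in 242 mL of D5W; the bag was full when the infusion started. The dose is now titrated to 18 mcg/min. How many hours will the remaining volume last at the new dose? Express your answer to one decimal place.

5.3 hours

Initial rate:
5.6 mcg/min × 60 min/hr = 336 mcg/hr
Concentration = 8 mg ÷ 242 mL = 0.03305785 mg/mL = 33.05785 mcg/mL
Rate = 336 mcg/hr ÷ 33.05785 mcg/mL = 10.164 mL/hr
Volume infused so far = 10.164 mL/hr × 6.8 hr = 69.1152 mL
Volume remaining = 242 − 69.1152 = 172.8848 mL
New rate:
18 mcg/min × 60 min/hr = 1080 mcg/hr
Rate = 1080 mcg/hr ÷ 33.05785 mcg/mL = 32.67 mL/hr
Time remaining = 172.8848 mL ÷ 32.67 mL/hr = 5.291852 hr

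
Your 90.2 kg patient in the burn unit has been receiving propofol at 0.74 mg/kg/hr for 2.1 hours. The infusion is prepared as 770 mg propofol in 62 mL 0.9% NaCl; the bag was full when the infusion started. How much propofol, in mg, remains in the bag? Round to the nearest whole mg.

Dose = 0.74 mg/kg/hr × 90.2 kg = 66.748 mg/hr
Concentration = 770 mg ÷ 62 mL = 12.41935 mg/mL
Rate = 66.748 mg/hr ÷ 12.41935 mg/mL = 5.374514 mL/hr
Volume infused = 5.374514 mL/hr × 2.1 hr = 11.28648 mL
Volume remaining = 62 − 11.28648 = 50.71352 mL
Drug remaining = 50.71352 mL × 12.41935 mg/mL = 629.8292 mg

630 mg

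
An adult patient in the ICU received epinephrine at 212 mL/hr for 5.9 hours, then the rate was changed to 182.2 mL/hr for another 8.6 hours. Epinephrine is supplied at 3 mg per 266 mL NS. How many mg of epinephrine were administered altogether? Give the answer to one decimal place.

Concentration = 3 mg ÷ 266 mL = 0.0112782 mg/mL
Stage 1: 212 mL/hr × 5.9 hr = 1250.8 mL → 1250.8 mL × 0.0112782 mg/mL = 14.10677 mg
Stage 2: 182.2 mL/hr × 8.6 hr = 1566.92 mL → 1566.92 mL × 0.0112782 mg/mL = 17.67203 mg
Total = 14.10677 + 17.67203 = 31.7788 mg

31.8 mg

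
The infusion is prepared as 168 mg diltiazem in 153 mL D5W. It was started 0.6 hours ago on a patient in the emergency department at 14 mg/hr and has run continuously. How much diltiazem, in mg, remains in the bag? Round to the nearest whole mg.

Concentration = 168 mg ÷ 153 mL = 1.098039 mg/mL
Rate = 14 mg/hr ÷ 1.098039 mg/mL = 12.75 mL/hr
Volume infused = 12.75 mL/hr × 0.6 hr = 7.65 mL
Volume remaining = 153 − 7.65 = 145.35 mL
Drug remaining = 145.35 mL × 1.098039 mg/mL = 159.6 mg

160 mg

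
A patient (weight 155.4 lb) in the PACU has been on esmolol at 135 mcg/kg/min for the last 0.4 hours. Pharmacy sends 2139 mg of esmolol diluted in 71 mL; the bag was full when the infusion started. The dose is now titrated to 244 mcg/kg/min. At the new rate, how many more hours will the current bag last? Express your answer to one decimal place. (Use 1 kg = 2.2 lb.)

1.8 hours

Initial rate:
Weight = 155.4 lb ÷ 2.2 lb/kg = 70.63636 kg
Dose = 135 mcg/kg/min × 70.63636 kg = 9535.909 mcg/min
9535.909 mcg/min × 60 min/hr = 572154.5 mcg/hr
Concentration = 2139 mg ÷ 71 mL = 30.12676 mg/mL = 30126.76 mcg/mL
Rate = 572154.5 mcg/hr ÷ 30126.76 mcg/mL = 18.99157 mL/hr
Volume infused so far = 18.99157 mL/hr × 0.4 hr = 7.596629 mL
Volume remaining = 71 − 7.596629 = 63.40337 mL
New rate:
Dose = 244 mcg/kg/min × 70.63636 kg = 17235.27 mcg/min
17235.27 mcg/min × 60 min/hr = 1034116 mcg/hr
Rate = 1034116 mcg/hr ÷ 30126.76 mcg/mL = 34.32551 mL/hr
Time remaining = 63.40337 mL ÷ 34.32551 mL/hr = 1.847121 hr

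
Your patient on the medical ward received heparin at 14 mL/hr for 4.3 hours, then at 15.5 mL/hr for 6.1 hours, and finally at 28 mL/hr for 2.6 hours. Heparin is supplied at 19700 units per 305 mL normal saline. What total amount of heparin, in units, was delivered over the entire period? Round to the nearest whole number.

Concentration = 19700 units ÷ 305 mL = 64.59016 units/mL
Stage 1: 14 mL/hr × 4.3 hr = 60.2 mL → 60.2 mL × 64.59016 units/mL = 3888.328 units
Stage 2: 15.5 mL/hr × 6.1 hr = 94.55 mL → 94.55 mL × 64.59016 units/mL = 6107 units
Stage 3: 28 mL/hr × 2.6 hr = 72.8 mL → 72.8 mL × 64.59016 units/mL = 4702.164 units
Total = 3888.328 + 6107 + 4702.164 = 14697.49 units

14697 units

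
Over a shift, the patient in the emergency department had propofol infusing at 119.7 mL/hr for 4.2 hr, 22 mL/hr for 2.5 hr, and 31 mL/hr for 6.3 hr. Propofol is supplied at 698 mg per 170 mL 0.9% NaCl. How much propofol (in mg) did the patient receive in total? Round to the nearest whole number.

3092 mg

Concentration = 698 mg ÷ 170 mL = 4.105882 mg/mL
Stage 1: 119.7 mL/hr × 4.2 hr = 502.74 mL → 502.74 mL × 4.105882 mg/mL = 2064.191 mg
Stage 2: 22 mL/hr × 2.5 hr = 55 mL → 55 mL × 4.105882 mg/mL = 225.8235 mg
Stage 3: 31 mL/hr × 6.3 hr = 195.3 mL → 195.3 mL × 4.105882 mg/mL = 801.8788 mg
Total = 2064.191 + 225.8235 + 801.8788 = 3091.894 mg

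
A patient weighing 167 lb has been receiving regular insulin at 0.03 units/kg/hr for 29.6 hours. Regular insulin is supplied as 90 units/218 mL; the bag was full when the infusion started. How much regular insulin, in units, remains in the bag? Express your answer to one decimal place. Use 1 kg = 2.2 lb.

22.6 units

Weight = 167 lb ÷ 2.2 lb/kg = 75.90909 kg
Dose = 0.03 units/kg/hr × 75.90909 kg = 2.277273 units/hr
Concentration = 90 units ÷ 218 mL = 0.412844 units/mL
Rate = 2.277273 units/hr ÷ 0.412844 units/mL = 5.516061 mL/hr
Volume infused = 5.516061 mL/hr × 29.6 hr = 163.2754 mL
Volume remaining = 218 − 163.2754 = 54.72461 mL
Drug remaining = 54.72461 mL × 0.412844 units/mL = 22.59273 units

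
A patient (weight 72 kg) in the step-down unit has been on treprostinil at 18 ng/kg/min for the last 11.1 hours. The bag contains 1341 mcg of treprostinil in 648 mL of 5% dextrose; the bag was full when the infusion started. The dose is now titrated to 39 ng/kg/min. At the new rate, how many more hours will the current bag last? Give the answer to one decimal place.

Initial rate:
Dose = 18 ng/kg/min × 72 kg = 1296 ng/min
1296 ng/min × 60 min/hr = 77760 ng/hr
Concentration = 1341 mcg ÷ 648 mL = 2.069444 mcg/mL = 2069.444 ng/mL
Rate = 77760 ng/hr ÷ 2069.444 ng/mL = 37.5753 mL/hr
Volume infused so far = 37.5753 mL/hr × 11.1 hr = 417.0859 mL
Volume remaining = 648 − 417.0859 = 230.9141 mL
New rate:
Dose = 39 ng/kg/min × 72 kg = 2808 ng/min
2808 ng/min × 60 min/hr = 168480 ng/hr
Rate = 168480 ng/hr ÷ 2069.444 ng/mL = 81.41315 mL/hr
Time remaining = 230.9141 mL ÷ 81.41315 mL/hr = 2.836325 hr

2.8 hours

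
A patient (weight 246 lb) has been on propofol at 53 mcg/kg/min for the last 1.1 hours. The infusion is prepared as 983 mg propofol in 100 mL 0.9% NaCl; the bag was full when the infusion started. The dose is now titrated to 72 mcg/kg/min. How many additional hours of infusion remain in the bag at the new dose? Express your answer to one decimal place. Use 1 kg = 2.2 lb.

Initial rate:
Weight = 246 lb ÷ 2.2 lb/kg = 111.8182 kg
Dose = 53 mcg/kg/min × 111.8182 kg = 5926.364 mcg/min
5926.364 mcg/min × 60 min/hr = 355581.8 mcg/hr
Concentration = 983 mg ÷ 100 mL = 9.83 mg/mL = 9830 mcg/mL
Rate = 355581.8 mcg/hr ÷ 9830 mcg/mL = 36.17312 mL/hr
Volume infused so far = 36.17312 mL/hr × 1.1 hr = 39.79044 mL
Volume remaining = 100 − 39.79044 = 60.20956 mL
New rate:
Dose = 72 mcg/kg/min × 111.8182 kg = 8050.909 mcg/min
8050.909 mcg/min × 60 min/hr = 483054.5 mcg/hr
Rate = 483054.5 mcg/hr ÷ 9830 mcg/mL = 49.14085 mL/hr
Time remaining = 60.20956 mL ÷ 49.14085 mL/hr = 1.225245 hr

1.2 hours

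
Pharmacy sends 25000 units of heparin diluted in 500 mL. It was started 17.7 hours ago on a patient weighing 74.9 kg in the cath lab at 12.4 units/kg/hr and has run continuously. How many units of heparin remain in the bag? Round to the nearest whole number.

Dose = 12.4 units/kg/hr × 74.9 kg = 928.76 units/hr
Concentration = 25000 units ÷ 500 mL = 50 units/mL
Rate = 928.76 units/hr ÷ 50 units/mL = 18.5752 mL/hr
Volume infused = 18.5752 mL/hr × 17.7 hr = 328.781 mL
Volume remaining = 500 − 328.781 = 171.219 mL
Drug remaining = 171.219 mL × 50 units/mL = 8560.948 units

8561 units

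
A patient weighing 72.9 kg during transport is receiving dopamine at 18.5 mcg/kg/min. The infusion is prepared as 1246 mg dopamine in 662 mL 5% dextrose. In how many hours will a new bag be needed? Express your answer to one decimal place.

15.4 hours

Dose = 18.5 mcg/kg/min × 72.9 kg = 1348.65 mcg/min
1348.65 mcg/min × 60 min/hr = 80919 mcg/hr
Concentration = 1246 mg ÷ 662 mL = 1.882175 mg/mL = 1882.175 mcg/mL
Rate = 80919 mcg/hr ÷ 1882.175 mcg/mL = 42.99228 mL/hr
Duration = 662 mL ÷ 42.99228 mL/hr = 15.39811 hr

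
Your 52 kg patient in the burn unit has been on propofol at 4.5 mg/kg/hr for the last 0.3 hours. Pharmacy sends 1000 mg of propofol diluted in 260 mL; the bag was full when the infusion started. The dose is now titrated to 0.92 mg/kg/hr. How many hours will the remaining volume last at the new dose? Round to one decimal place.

19.4 hours

Initial rate:
Dose = 4.5 mg/kg/hr × 52 kg = 234 mg/hr
Concentration = 1000 mg ÷ 260 mL = 3.846154 mg/mL
Rate = 234 mg/hr ÷ 3.846154 mg/mL = 60.84 mL/hr
Volume infused so far = 60.84 mL/hr × 0.3 hr = 18.252 mL
Volume remaining = 260 − 18.252 = 241.748 mL
New rate:
Dose = 0.92 mg/kg/hr × 52 kg = 47.84 mg/hr
Rate = 47.84 mg/hr ÷ 3.846154 mg/mL = 12.4384 mL/hr
Time remaining = 241.748 mL ÷ 12.4384 mL/hr = 19.43562 hr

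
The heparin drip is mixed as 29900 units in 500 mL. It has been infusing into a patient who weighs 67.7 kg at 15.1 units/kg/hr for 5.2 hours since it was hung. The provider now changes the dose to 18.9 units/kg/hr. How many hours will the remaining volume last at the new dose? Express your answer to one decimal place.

19.2 hours

Initial rate:
Dose = 15.1 units/kg/hr × 67.7 kg = 1022.27 units/hr
Concentration = 29900 units ÷ 500 mL = 59.8 units/mL
Rate = 1022.27 units/hr ÷ 59.8 units/mL = 17.09482 mL/hr
Volume infused so far = 17.09482 mL/hr × 5.2 hr = 88.89304 mL
Volume remaining = 500 − 88.89304 = 411.107 mL
New rate:
Dose = 18.9 units/kg/hr × 67.7 kg = 1279.53 units/hr
Rate = 1279.53 units/hr ÷ 59.8 units/mL = 21.39682 mL/hr
Time remaining = 411.107 mL ÷ 21.39682 mL/hr = 19.21346 hr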